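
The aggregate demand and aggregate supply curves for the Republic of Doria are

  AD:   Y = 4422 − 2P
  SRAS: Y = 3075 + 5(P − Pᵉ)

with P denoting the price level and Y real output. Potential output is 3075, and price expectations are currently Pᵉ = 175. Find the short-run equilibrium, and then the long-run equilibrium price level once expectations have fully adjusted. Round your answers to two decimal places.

Short run: P = 317.43, Y = 3787.14. Long run: P = 673.50.

Short run: with Pᵉ = 175, SRAS is Y = 2200 + 5P. Setting AD = SRAS gives 2222 = 7P, so P = 317.43 and Y = 4422 − 2P = 3787.14.
Output 3787.14 is above potential 3075, so over time expected prices rise and SRAS shifts left until Y returns to 3075.
Long run: Y = 3075 on the AD curve gives 3075 = 4422 − 2P, so P = 673.50.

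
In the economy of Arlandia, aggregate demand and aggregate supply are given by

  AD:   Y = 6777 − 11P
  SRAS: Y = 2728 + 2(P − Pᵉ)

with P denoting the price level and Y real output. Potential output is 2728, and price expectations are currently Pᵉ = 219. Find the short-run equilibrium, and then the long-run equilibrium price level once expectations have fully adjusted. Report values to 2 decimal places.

Short run: with Pᵉ = 219, SRAS is Y = 2290 + 2P. Setting AD = SRAS gives 4487 = 13P, so P = 345.15 and Y = 6777 − 11P = 2980.31.
Output 2980.31 is above potential 2728, so over time expected prices rise and SRAS shifts left until Y returns to 2728.
Long run: Y = 2728 on the AD curve gives 2728 = 6777 − 11P, so P = 368.09.

Short run: P = 345.15, Y = 2980.31. Long run: P = 368.09.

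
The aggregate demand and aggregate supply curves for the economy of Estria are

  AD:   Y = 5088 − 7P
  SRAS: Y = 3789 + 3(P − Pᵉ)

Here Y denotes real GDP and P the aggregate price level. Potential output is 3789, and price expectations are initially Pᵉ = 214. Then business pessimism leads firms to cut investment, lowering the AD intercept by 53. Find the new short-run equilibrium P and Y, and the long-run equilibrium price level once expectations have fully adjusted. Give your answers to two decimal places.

Short run: P = 188.80, Y = 3713.40. Long run: P = 178.00.

AD shifts left: new AD is Y = 5035 − 7P. With Pᵉ = 214, SRAS is Y = 3147 + 3P.
Short run: 5035 − 7P = 3147 + 3P gives 1888 = 10P, so P = 188.80 and Y = 5035 − 7P = 3713.40.
Y = 3713.40 is below potential 3789; expectations adjust and SRAS shifts right until Y = 3789.
Long run: on the new AD curve, 3789 = 5035 − 7P gives P = 178.00.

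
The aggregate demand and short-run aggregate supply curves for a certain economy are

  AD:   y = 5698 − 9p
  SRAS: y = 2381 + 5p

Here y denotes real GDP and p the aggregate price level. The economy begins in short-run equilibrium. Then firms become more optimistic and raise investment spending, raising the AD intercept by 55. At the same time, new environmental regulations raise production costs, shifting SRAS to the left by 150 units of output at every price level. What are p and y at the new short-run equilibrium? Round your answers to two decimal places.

p = 251.57, y = 3488.86

After both shocks: AD is y = 5753 − 9p and SRAS is y = 2231 + 5p.
Setting them equal: 3522 = 14p, so p = 251.57.
Substituting into AD, y = 3488.86.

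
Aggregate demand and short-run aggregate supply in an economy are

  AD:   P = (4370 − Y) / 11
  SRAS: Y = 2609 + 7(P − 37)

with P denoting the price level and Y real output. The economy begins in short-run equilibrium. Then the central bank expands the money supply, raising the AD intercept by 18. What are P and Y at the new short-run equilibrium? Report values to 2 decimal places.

P = 113.22, Y = 3142.56

This is a positive demand shock: AD shifts right.
New AD: Y = 4388 − 11P.
SRAS can be written Y = 2350 + 7P.
Set AD = SRAS: 4388 − 11P = 2350 + 7P, so 2038 = 18P and P = 113.22.
Substituting into AD, Y = 3142.56.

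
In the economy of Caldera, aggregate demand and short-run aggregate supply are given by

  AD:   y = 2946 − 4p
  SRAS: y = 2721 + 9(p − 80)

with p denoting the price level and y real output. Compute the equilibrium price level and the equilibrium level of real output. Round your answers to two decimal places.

p = 72.69, y = 2655.23

Write SRAS as y = 2721 + 9p − 720 = 2001 + 9p.
Set AD = SRAS: 2946 − 4p = 2001 + 9p, so 945 = 13p and p = 72.69.
Substituting into AD, y = 2946 − 4p = 2655.23.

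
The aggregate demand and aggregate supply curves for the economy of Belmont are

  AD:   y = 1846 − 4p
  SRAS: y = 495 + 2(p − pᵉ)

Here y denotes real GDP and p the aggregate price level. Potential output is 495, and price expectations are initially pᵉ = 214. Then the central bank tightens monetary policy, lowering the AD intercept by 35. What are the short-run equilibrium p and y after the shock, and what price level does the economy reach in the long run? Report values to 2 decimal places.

Short run: p = 290.67, y = 648.33. Long run: p = 329.00.

AD shifts left: new AD is y = 1811 − 4p. With pᵉ = 214, SRAS is y = 67 + 2p.
Short run: 1811 − 4p = 67 + 2p gives 1744 = 6p, so p = 290.67 and y = 1811 − 4p = 648.33.
y = 648.33 is above potential 495; expectations adjust and SRAS shifts left until y = 495.
Long run: on the new AD curve, 495 = 1811 − 4p gives p = 329.00.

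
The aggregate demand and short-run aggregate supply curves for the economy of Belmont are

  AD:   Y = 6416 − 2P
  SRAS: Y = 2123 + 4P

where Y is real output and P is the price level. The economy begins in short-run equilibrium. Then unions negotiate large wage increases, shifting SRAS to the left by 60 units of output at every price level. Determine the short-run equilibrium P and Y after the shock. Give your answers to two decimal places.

P = 725.50, Y = 4965.00

This is a negative supply shock: SRAS shifts left.
New SRAS: Y = 2063 + 4P.
Set AD = SRAS: 6416 − 2P = 2063 + 4P, so 4353 = 6P and P = 725.50.
Substituting into AD, Y = 4965.00.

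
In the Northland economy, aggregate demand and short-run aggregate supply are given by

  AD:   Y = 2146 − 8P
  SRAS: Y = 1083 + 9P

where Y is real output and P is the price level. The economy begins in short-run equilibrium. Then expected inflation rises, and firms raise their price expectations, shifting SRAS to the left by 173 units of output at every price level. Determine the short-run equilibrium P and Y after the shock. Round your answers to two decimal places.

P = 72.71, Y = 1564.35

This is a negative supply shock: SRAS shifts left.
New SRAS: Y = 910 + 9P.
Set AD = SRAS: 2146 − 8P = 910 + 9P, so 1236 = 17P and P = 72.71.
Substituting into AD, Y = 1564.35.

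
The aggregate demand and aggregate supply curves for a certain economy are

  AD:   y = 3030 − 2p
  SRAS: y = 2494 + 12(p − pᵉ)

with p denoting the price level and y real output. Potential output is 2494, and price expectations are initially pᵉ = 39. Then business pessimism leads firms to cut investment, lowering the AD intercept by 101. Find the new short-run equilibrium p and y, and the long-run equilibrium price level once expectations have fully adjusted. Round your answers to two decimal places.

Short run: p = 64.50, y = 2800.00. Long run: p = 217.50.

AD shifts left: new AD is y = 2929 − 2p. With pᵉ = 39, SRAS is y = 2026 + 12p.
Short run: 2929 − 2p = 2026 + 12p gives 903 = 14p, so p = 64.50 and y = 2929 − 2p = 2800.00.
y = 2800.00 is above potential 2494; expectations adjust and SRAS shifts left until y = 2494.
Long run: on the new AD curve, 2494 = 2929 − 2p gives p = 217.50.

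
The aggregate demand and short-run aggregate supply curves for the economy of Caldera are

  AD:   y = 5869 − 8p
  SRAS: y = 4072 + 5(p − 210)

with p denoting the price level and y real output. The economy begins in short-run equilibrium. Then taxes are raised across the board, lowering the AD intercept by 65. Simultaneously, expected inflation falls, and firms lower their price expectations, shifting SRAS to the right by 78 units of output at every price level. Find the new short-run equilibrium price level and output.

p = 208, y = 4140

After both shocks: AD is y = 5804 − 8p and SRAS is y = 3100 + 5p.
Setting them equal: 2704 = 13p, so p = 208.
y = 5804 − 8·208 = 4140.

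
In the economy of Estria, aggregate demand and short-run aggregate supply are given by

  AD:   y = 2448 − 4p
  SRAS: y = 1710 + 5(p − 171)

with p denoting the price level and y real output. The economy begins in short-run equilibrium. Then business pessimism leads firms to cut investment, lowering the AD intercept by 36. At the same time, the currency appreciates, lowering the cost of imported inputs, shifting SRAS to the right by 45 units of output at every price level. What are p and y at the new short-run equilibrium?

After both shocks: AD is y = 2412 − 4p and SRAS is y = 900 + 5p.
Setting them equal: 1512 = 9p, so p = 168.
y = 2412 − 4·168 = 1740.

p = 168, y = 1740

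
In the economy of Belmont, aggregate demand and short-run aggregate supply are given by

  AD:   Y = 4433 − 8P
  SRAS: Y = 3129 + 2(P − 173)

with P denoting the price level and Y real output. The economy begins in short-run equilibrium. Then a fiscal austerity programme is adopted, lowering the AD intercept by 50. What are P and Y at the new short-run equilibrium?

P = 160, Y = 3103

This is a negative demand shock: AD shifts left.
New AD: Y = 4383 − 8P.
SRAS can be written Y = 2783 + 2P.
Set AD = SRAS: 4383 − 8P = 2783 + 2P, so 1600 = 10P and P = 160.
Y = 4383 − 8·160 = 3103.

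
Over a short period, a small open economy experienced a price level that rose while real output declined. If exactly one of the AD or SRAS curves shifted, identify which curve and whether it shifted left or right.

SRAS shifted left

P rose and Y fell. An AD shift moves P and Y in the same direction; an SRAS shift moves them in opposite directions.
Here P and Y moved in opposite directions, so the SRAS curve shifted.
Since Y fell, SRAS shifted left.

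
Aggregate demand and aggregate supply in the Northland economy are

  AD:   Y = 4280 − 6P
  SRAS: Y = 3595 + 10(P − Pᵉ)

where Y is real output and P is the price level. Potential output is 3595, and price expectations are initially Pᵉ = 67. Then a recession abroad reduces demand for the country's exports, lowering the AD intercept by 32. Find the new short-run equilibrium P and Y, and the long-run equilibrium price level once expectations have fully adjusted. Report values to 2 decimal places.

Short run: P = 82.69, Y = 3751.88. Long run: P = 108.83.

AD shifts left: new AD is Y = 4248 − 6P. With Pᵉ = 67, SRAS is Y = 2925 + 10P.
Short run: 4248 − 6P = 2925 + 10P gives 1323 = 16P, so P = 82.69 and Y = 4248 − 6P = 3751.88.
Y = 3751.88 is above potential 3595; expectations adjust and SRAS shifts left until Y = 3595.
Long run: on the new AD curve, 3595 = 4248 − 6P gives P = 108.83.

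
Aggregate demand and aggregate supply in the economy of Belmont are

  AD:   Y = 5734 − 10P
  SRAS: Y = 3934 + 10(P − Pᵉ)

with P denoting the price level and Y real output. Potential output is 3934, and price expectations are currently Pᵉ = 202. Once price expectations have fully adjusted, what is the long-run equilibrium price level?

Short run: with Pᵉ = 202, SRAS is Y = 1914 + 10P. Setting AD = SRAS gives 3820 = 20P, so P = 191 and Y = 5734 − 10·191 = 3824.
Output 3824 is below potential 3934, so over time expected prices fall and SRAS shifts right until Y returns to 3934.
Long run: Y = 3934 on the AD curve gives 3934 = 5734 − 10P, so P = 180.

Long-run P = 180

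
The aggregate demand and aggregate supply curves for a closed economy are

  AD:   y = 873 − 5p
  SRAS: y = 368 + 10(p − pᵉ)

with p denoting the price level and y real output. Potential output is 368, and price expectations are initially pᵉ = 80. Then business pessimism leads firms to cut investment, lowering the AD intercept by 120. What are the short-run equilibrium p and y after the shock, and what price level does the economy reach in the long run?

Short run: p = 79, y = 358. Long run: p = 77.

AD shifts left: new AD is y = 753 − 5p. With pᵉ = 80, SRAS is y = 10p − 432.
Short run: 753 − 5p = 10p − 432 gives 1185 = 15p, so p = 79 and y = 753 − 5·79 = 358.
y = 358 is below potential 368; expectations adjust and SRAS shifts right until y = 368.
Long run: on the new AD curve, 368 = 753 − 5p gives p = 77.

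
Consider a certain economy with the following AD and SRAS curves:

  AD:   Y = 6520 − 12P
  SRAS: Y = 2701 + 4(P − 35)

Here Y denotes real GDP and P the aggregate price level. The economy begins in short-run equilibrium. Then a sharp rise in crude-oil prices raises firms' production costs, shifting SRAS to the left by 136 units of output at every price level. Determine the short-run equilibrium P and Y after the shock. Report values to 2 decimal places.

This is a negative supply shock: SRAS shifts left.
New SRAS: Y = 2425 + 4P.
Set AD = SRAS: 6520 − 12P = 2425 + 4P, so 4095 = 16P and P = 255.94.
Substituting into AD, Y = 3448.75.

P = 255.94, Y = 3448.75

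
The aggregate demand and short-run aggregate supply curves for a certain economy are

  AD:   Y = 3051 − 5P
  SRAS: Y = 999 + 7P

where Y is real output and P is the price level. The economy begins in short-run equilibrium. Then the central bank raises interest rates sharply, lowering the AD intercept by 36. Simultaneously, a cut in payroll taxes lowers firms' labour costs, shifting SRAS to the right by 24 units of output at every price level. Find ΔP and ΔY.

ΔP = -5, ΔY = -11

After both shocks: AD is Y = 3015 − 5P and SRAS is Y = 1023 + 7P.
Setting them equal: 1992 = 12P, so P = 166.
Y = 3015 − 5·166 = 2185.
Initially P = 171, Y = 2196, so ΔP = -5 and ΔY = -11.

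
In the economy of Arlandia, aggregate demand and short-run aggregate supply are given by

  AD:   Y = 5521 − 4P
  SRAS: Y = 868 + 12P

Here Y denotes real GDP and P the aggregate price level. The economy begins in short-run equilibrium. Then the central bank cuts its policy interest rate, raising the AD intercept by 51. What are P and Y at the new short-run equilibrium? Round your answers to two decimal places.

This is a positive demand shock: AD shifts right.
New AD: Y = 5572 − 4P.
Set AD = SRAS: 5572 − 4P = 868 + 12P, so 4704 = 16P and P = 294.00.
Substituting into AD, Y = 4396.00.

P = 294.00, Y = 4396.00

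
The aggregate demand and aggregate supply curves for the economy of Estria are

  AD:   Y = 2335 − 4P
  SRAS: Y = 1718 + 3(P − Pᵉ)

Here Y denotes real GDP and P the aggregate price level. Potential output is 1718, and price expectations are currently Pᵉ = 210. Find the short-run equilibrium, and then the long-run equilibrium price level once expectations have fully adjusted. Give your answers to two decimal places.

Short run: with Pᵉ = 210, SRAS is Y = 1088 + 3P. Setting AD = SRAS gives 1247 = 7P, so P = 178.14 and Y = 2335 − 4P = 1622.43.
Output 1622.43 is below potential 1718, so over time expected prices fall and SRAS shifts right until Y returns to 1718.
Long run: Y = 1718 on the AD curve gives 1718 = 2335 − 4P, so P = 154.25.

Short run: P = 178.14, Y = 1622.43. Long run: P = 154.25.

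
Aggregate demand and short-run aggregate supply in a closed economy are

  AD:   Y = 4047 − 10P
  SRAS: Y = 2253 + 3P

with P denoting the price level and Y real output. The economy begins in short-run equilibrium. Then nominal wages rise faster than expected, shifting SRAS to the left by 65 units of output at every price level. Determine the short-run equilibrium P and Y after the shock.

This is a negative supply shock: SRAS shifts left.
New SRAS: Y = 2188 + 3P.
Set AD = SRAS: 4047 − 10P = 2188 + 3P, so 1859 = 13P and P = 143.
Y = 4047 − 10·143 = 2617.

P = 143, Y = 2617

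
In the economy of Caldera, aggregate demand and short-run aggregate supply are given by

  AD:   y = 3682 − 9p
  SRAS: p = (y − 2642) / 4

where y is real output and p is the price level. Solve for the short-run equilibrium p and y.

Rearrange SRAS to y = 2642 + 4p.
Set AD = SRAS: 3682 − 9p = 2642 + 4p, so 1040 = 13p and p = 80.
Then y = 3682 − 9·80 = 2962.

p = 80, y = 2962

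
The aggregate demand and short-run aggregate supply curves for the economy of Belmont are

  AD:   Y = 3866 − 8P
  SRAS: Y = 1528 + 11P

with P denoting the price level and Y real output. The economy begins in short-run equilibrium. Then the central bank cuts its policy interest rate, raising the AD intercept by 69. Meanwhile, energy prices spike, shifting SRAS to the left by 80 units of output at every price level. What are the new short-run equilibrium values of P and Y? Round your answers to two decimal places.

P = 130.89, Y = 2887.84

After both shocks: AD is Y = 3935 − 8P and SRAS is Y = 1448 + 11P.
Setting them equal: 2487 = 19P, so P = 130.89.
Substituting into AD, Y = 2887.84.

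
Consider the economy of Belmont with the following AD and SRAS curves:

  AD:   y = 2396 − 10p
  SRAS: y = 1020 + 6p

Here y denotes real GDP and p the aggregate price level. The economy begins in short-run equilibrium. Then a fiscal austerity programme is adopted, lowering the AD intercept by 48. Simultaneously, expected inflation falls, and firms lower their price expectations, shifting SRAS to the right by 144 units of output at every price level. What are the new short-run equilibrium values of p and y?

After both shocks: AD is y = 2348 − 10p and SRAS is y = 1164 + 6p.
Setting them equal: 1184 = 16p, so p = 74.
y = 2348 − 10·74 = 1608.

p = 74, y = 1608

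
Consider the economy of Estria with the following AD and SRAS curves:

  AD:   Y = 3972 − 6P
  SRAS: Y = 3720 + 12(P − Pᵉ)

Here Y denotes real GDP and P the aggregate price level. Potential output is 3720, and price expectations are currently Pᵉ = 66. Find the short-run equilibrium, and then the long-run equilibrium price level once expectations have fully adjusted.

Short run: P = 58, Y = 3624. Long run: P = 42.

Short run: with Pᵉ = 66, SRAS is Y = 2928 + 12P. Setting AD = SRAS gives 1044 = 18P, so P = 58 and Y = 3972 − 6·58 = 3624.
Output 3624 is below potential 3720, so over time expected prices fall and SRAS shifts right until Y returns to 3720.
Long run: Y = 3720 on the AD curve gives 3720 = 3972 − 6P, so P = 42.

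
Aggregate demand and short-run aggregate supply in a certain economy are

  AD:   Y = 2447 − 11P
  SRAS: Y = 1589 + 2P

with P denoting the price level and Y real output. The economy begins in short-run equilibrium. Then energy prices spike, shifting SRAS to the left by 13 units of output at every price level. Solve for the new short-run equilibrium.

This is a negative supply shock: SRAS shifts left.
New SRAS: Y = 1576 + 2P.
Set AD = SRAS: 2447 − 11P = 1576 + 2P, so 871 = 13P and P = 67.
Y = 2447 − 11·67 = 1710.

P = 67, Y = 1710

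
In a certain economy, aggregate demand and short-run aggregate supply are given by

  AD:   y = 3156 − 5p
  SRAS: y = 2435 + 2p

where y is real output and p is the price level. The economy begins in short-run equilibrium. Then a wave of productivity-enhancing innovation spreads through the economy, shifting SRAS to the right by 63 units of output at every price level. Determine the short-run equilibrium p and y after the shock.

p = 94, y = 2686

This is a positive supply shock: SRAS shifts right.
New SRAS: y = 2498 + 2p.
Set AD = SRAS: 3156 − 5p = 2498 + 2p, so 658 = 7p and p = 94.
y = 3156 − 5·94 = 2686.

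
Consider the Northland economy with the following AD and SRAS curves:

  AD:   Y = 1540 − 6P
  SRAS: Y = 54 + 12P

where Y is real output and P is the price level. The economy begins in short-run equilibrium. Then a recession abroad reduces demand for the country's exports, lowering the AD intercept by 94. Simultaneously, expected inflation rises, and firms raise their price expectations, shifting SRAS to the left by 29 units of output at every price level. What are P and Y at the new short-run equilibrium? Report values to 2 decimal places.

After both shocks: AD is Y = 1446 − 6P and SRAS is Y = 25 + 12P.
Setting them equal: 1421 = 18P, so P = 78.94.
Substituting into AD, Y = 972.33.

P = 78.94, Y = 972.33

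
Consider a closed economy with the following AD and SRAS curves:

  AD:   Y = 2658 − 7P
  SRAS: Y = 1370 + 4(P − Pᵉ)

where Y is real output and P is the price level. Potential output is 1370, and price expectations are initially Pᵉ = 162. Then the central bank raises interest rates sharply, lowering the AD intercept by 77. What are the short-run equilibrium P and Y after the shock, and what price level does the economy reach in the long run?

AD shifts left: new AD is Y = 2581 − 7P. With Pᵉ = 162, SRAS is Y = 722 + 4P.
Short run: 2581 − 7P = 722 + 4P gives 1859 = 11P, so P = 169 and Y = 2581 − 7·169 = 1398.
Y = 1398 is above potential 1370; expectations adjust and SRAS shifts left until Y = 1370.
Long run: on the new AD curve, 1370 = 2581 − 7P gives P = 173.

Short run: P = 169, Y = 1398. Long run: P = 173.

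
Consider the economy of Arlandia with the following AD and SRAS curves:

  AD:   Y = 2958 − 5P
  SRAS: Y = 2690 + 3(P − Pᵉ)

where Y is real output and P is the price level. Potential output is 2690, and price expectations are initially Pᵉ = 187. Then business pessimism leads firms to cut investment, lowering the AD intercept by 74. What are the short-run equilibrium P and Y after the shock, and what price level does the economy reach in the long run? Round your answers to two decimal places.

Short run: P = 94.38, Y = 2412.13. Long run: P = 38.80.

AD shifts left: new AD is Y = 2884 − 5P. With Pᵉ = 187, SRAS is Y = 2129 + 3P.
Short run: 2884 − 5P = 2129 + 3P gives 755 = 8P, so P = 94.38 and Y = 2884 − 5P = 2412.13.
Y = 2412.13 is below potential 2690; expectations adjust and SRAS shifts right until Y = 2690.
Long run: on the new AD curve, 2690 = 2884 − 5P gives P = 38.80.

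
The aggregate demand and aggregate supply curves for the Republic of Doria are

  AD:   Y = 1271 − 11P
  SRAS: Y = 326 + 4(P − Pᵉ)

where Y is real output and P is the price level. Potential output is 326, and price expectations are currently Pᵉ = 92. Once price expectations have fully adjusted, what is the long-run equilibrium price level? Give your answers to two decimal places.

Long-run P = 85.91

Short run: with Pᵉ = 92, SRAS is Y = 4P − 42. Setting AD = SRAS gives 1313 = 15P, so P = 87.53 and Y = 1271 − 11P = 308.13.
Output 308.13 is below potential 326, so over time expected prices fall and SRAS shifts right until Y returns to 326.
Long run: Y = 326 on the AD curve gives 326 = 1271 − 11P, so P = 85.91.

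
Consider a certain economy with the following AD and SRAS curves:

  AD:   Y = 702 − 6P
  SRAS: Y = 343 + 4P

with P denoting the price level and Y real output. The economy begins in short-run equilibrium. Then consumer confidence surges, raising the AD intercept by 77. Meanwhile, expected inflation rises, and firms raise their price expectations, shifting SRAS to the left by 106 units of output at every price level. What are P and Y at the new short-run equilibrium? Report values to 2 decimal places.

After both shocks: AD is Y = 779 − 6P and SRAS is Y = 237 + 4P.
Setting them equal: 542 = 10P, so P = 54.20.
Substituting into AD, Y = 453.80.

P = 54.20, Y = 453.80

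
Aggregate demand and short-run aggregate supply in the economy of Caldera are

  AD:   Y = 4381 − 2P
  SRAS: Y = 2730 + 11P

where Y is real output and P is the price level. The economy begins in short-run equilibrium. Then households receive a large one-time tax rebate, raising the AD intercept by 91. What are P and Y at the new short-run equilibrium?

P = 134, Y = 4204

This is a positive demand shock: AD shifts right.
New AD: Y = 4472 − 2P.
Set AD = SRAS: 4472 − 2P = 2730 + 11P, so 1742 = 13P and P = 134.
Y = 4472 − 2·134 = 4204.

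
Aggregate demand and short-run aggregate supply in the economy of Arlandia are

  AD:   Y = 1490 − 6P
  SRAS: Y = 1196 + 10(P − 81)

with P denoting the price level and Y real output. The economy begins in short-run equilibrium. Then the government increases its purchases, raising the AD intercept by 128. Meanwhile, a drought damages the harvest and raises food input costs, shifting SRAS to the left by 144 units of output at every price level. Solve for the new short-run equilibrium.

After both shocks: AD is Y = 1618 − 6P and SRAS is Y = 242 + 10P.
Setting them equal: 1376 = 16P, so P = 86.
Y = 1618 − 6·86 = 1102.

P = 86, Y = 1102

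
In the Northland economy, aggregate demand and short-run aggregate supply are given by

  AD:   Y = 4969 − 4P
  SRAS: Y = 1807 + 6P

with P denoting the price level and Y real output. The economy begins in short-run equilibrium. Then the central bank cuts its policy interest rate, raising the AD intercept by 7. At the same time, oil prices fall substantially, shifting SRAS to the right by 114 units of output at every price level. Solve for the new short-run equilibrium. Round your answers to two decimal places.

P = 305.50, Y = 3754.00

After both shocks: AD is Y = 4976 − 4P and SRAS is Y = 1921 + 6P.
Setting them equal: 3055 = 10P, so P = 305.50.
Substituting into AD, Y = 3754.00.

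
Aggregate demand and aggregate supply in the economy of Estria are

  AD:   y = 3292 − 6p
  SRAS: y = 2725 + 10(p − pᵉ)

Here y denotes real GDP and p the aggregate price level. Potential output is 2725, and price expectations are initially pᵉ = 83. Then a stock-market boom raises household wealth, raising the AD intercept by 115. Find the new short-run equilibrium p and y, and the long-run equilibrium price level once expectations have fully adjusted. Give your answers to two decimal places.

Short run: p = 94.50, y = 2840.00. Long run: p = 113.67.

AD shifts right: new AD is y = 3407 − 6p. With pᵉ = 83, SRAS is y = 1895 + 10p.
Short run: 3407 − 6p = 1895 + 10p gives 1512 = 16p, so p = 94.50 and y = 3407 − 6p = 2840.00.
y = 2840.00 is above potential 2725; expectations adjust and SRAS shifts left until y = 2725.
Long run: on the new AD curve, 2725 = 3407 − 6p gives p = 113.67.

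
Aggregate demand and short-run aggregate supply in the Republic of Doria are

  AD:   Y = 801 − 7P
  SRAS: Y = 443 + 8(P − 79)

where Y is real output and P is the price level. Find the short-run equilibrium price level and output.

P = 66, Y = 339

Write SRAS as Y = 443 + 8P − 632 = 8P − 189.
Set AD = SRAS: 801 − 7P = 8P − 189, so 990 = 15P and P = 66.
Then Y = 801 − 7·66 = 339.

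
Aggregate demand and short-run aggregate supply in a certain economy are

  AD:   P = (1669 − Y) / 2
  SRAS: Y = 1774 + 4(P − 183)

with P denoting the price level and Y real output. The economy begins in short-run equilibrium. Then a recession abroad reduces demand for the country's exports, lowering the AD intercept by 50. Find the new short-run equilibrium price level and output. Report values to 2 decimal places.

P = 96.17, Y = 1426.67

This is a negative demand shock: AD shifts left.
New AD: Y = 1619 − 2P.
SRAS can be written Y = 1042 + 4P.
Set AD = SRAS: 1619 − 2P = 1042 + 4P, so 577 = 6P and P = 96.17.
Substituting into AD, Y = 1426.67.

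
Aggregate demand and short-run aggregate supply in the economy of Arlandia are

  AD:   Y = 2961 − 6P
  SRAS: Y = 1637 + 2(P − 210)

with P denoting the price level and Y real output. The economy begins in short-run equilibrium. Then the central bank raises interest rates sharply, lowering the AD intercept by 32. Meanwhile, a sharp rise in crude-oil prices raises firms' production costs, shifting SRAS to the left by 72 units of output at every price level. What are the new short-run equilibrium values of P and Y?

P = 223, Y = 1591

After both shocks: AD is Y = 2929 − 6P and SRAS is Y = 1145 + 2P.
Setting them equal: 1784 = 8P, so P = 223.
Y = 2929 − 6·223 = 1591.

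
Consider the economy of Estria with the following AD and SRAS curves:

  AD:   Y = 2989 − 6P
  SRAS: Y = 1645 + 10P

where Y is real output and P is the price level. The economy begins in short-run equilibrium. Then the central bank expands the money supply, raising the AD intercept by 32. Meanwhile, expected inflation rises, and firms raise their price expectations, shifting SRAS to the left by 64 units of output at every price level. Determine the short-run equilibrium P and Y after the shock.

P = 90, Y = 2481

After both shocks: AD is Y = 3021 − 6P and SRAS is Y = 1581 + 10P.
Setting them equal: 1440 = 16P, so P = 90.
Y = 3021 − 6·90 = 2481.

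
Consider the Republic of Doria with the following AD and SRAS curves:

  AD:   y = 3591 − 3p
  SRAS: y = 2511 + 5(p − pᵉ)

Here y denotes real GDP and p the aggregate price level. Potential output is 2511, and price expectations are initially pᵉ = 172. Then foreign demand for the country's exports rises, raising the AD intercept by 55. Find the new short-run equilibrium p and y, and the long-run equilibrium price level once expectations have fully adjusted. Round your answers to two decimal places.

Short run: p = 249.38, y = 2897.88. Long run: p = 378.33.

AD shifts right: new AD is y = 3646 − 3p. With pᵉ = 172, SRAS is y = 1651 + 5p.
Short run: 3646 − 3p = 1651 + 5p gives 1995 = 8p, so p = 249.38 and y = 3646 − 3p = 2897.88.
y = 2897.88 is above potential 2511; expectations adjust and SRAS shifts left until y = 2511.
Long run: on the new AD curve, 2511 = 3646 − 3p gives p = 378.33.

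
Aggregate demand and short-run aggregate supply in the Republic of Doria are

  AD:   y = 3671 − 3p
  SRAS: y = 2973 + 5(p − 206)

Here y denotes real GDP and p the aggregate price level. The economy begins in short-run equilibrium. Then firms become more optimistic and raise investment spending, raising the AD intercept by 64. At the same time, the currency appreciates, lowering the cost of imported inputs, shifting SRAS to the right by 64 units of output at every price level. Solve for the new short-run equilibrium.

p = 216, y = 3087

After both shocks: AD is y = 3735 − 3p and SRAS is y = 2007 + 5p.
Setting them equal: 1728 = 8p, so p = 216.
y = 3735 − 3·216 = 3087.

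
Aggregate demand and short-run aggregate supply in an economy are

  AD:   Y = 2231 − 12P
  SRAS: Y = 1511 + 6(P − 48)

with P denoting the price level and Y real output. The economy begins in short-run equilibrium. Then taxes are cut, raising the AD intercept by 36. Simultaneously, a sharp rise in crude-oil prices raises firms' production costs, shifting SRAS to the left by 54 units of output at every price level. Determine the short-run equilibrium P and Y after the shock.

After both shocks: AD is Y = 2267 − 12P and SRAS is Y = 1169 + 6P.
Setting them equal: 1098 = 18P, so P = 61.
Y = 2267 − 12·61 = 1535.

P = 61, Y = 1535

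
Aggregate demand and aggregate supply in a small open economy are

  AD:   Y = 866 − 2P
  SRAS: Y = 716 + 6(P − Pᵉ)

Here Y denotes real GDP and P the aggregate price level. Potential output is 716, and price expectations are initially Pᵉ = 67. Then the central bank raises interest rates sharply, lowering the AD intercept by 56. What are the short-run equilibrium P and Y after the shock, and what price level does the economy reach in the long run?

Short run: P = 62, Y = 686. Long run: P = 47.

AD shifts left: new AD is Y = 810 − 2P. With Pᵉ = 67, SRAS is Y = 314 + 6P.
Short run: 810 − 2P = 314 + 6P gives 496 = 8P, so P = 62 and Y = 810 − 2·62 = 686.
Y = 686 is below potential 716; expectations adjust and SRAS shifts right until Y = 716.
Long run: on the new AD curve, 716 = 810 − 2P gives P = 47.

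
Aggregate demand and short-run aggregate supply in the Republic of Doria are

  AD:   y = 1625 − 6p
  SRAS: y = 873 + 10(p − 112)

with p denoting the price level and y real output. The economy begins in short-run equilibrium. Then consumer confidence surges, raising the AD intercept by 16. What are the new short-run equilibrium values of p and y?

This is a positive demand shock: AD shifts right.
New AD: y = 1641 − 6p.
SRAS can be written y = 10p − 247.
Set AD = SRAS: 1641 − 6p = 10p − 247, so 1888 = 16p and p = 118.
y = 1641 − 6·118 = 933.

p = 118, y = 933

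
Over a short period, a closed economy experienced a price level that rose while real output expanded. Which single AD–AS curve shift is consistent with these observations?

AD shifted right

P rose and Y rose. An AD shift moves P and Y in the same direction; an SRAS shift moves them in opposite directions.
Here P and Y moved in the same direction, so the AD curve shifted.
Since Y rose, AD shifted right.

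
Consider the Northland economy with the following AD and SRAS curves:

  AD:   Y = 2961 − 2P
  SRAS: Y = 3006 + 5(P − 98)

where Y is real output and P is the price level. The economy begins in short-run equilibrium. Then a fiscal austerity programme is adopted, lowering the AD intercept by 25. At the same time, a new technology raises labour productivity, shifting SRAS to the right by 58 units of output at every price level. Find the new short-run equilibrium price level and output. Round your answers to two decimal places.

P = 51.71, Y = 2832.57

After both shocks: AD is Y = 2936 − 2P and SRAS is Y = 2574 + 5P.
Setting them equal: 362 = 7P, so P = 51.71.
Substituting into AD, Y = 2832.57.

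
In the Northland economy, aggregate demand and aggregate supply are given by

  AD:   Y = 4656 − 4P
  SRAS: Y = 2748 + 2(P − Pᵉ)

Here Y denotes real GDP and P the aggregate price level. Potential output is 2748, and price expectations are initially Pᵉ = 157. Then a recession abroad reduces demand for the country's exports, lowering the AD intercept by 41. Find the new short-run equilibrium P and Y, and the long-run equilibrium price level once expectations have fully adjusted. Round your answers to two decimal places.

Short run: P = 363.50, Y = 3161.00. Long run: P = 466.75.

AD shifts left: new AD is Y = 4615 − 4P. With Pᵉ = 157, SRAS is Y = 2434 + 2P.
Short run: 4615 − 4P = 2434 + 2P gives 2181 = 6P, so P = 363.50 and Y = 4615 − 4P = 3161.00.
Y = 3161.00 is above potential 2748; expectations adjust and SRAS shifts left until Y = 2748.
Long run: on the new AD curve, 2748 = 4615 − 4P gives P = 466.75.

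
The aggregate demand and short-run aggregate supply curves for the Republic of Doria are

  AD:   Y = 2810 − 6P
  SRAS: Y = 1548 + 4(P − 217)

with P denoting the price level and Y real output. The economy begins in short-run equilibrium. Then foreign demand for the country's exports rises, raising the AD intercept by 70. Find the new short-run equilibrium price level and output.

This is a positive demand shock: AD shifts right.
New AD: Y = 2880 − 6P.
SRAS can be written Y = 680 + 4P.
Set AD = SRAS: 2880 − 6P = 680 + 4P, so 2200 = 10P and P = 220.
Y = 2880 − 6·220 = 1560.

P = 220, Y = 1560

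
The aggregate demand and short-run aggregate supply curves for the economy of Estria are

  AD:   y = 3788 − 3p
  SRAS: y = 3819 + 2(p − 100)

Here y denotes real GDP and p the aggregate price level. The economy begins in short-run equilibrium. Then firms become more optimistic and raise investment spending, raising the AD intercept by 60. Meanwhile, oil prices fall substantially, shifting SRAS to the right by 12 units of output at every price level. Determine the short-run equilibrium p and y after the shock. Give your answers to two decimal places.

After both shocks: AD is y = 3848 − 3p and SRAS is y = 3631 + 2p.
Setting them equal: 217 = 5p, so p = 43.40.
Substituting into AD, y = 3717.80.

p = 43.40, y = 3717.80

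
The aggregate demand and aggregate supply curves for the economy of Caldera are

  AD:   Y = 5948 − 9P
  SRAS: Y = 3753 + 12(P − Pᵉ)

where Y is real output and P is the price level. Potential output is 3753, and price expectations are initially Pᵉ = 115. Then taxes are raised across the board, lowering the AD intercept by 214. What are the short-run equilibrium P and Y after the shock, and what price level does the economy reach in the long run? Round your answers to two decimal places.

AD shifts left: new AD is Y = 5734 − 9P. With Pᵉ = 115, SRAS is Y = 2373 + 12P.
Short run: 5734 − 9P = 2373 + 12P gives 3361 = 21P, so P = 160.05 and Y = 5734 − 9P = 4293.57.
Y = 4293.57 is above potential 3753; expectations adjust and SRAS shifts left until Y = 3753.
Long run: on the new AD curve, 3753 = 5734 − 9P gives P = 220.11.

Short run: P = 160.05, Y = 4293.57. Long run: P = 220.11.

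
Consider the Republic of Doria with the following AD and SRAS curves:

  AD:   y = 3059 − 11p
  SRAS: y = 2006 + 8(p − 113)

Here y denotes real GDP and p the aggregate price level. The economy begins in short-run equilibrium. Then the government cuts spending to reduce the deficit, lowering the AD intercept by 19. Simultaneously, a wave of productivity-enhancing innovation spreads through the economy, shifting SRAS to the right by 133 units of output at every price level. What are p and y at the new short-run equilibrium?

After both shocks: AD is y = 3040 − 11p and SRAS is y = 1235 + 8p.
Setting them equal: 1805 = 19p, so p = 95.
y = 3040 − 11·95 = 1995.

p = 95, y = 1995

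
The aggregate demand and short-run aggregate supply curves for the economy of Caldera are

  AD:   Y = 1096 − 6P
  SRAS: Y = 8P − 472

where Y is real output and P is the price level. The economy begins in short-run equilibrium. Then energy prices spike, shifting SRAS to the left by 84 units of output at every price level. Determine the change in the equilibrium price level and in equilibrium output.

This is a negative supply shock: SRAS shifts left.
New SRAS: Y = 8P − 556.
Set AD = SRAS: 1096 − 6P = 8P − 556, so 1652 = 14P and P = 118.
Y = 1096 − 6·118 = 388.
Initially P = 112, Y = 424, so ΔP = +6 and ΔY = -36.

ΔP = +6, ΔY = -36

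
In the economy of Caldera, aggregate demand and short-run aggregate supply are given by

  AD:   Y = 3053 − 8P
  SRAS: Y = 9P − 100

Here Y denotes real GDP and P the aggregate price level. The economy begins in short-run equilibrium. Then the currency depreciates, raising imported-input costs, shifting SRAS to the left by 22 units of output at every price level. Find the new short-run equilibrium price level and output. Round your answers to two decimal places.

This is a negative supply shock: SRAS shifts left.
New SRAS: Y = 9P − 122.
Set AD = SRAS: 3053 − 8P = 9P − 122, so 3175 = 17P and P = 186.76.
Substituting into AD, Y = 1558.88.

P = 186.76, Y = 1558.88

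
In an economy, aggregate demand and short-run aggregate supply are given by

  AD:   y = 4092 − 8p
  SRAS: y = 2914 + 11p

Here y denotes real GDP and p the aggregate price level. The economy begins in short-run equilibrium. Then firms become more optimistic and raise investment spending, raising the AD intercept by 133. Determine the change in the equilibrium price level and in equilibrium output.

Δp = +7, Δy = +77

This is a positive demand shock: AD shifts right.
New AD: y = 4225 − 8p.
Set AD = SRAS: 4225 − 8p = 2914 + 11p, so 1311 = 19p and p = 69.
y = 4225 − 8·69 = 3673.
Initially p = 62, y = 3596, so Δp = +7 and Δy = +77.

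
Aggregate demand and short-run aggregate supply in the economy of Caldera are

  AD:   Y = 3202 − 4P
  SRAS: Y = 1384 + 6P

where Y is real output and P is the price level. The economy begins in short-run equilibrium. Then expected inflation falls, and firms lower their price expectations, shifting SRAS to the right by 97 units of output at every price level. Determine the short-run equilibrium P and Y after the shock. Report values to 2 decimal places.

This is a positive supply shock: SRAS shifts right.
New SRAS: Y = 1481 + 6P.
Set AD = SRAS: 3202 − 4P = 1481 + 6P, so 1721 = 10P and P = 172.10.
Substituting into AD, Y = 2513.60.

P = 172.10, Y = 2513.60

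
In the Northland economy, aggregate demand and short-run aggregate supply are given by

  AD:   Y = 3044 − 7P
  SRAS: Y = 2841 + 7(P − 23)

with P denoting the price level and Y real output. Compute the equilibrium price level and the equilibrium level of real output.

Write SRAS as Y = 2841 + 7P − 161 = 2680 + 7P.
Set AD = SRAS: 3044 − 7P = 2680 + 7P, so 364 = 14P and P = 26.
Then Y = 3044 − 7·26 = 2862.

P = 26, Y = 2862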